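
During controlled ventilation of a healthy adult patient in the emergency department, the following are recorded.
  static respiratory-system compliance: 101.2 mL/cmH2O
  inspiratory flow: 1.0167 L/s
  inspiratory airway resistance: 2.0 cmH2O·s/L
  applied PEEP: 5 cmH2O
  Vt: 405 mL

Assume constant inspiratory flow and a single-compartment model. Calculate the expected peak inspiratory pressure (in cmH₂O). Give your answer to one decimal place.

11.0

Equation of motion (constant flow): PIP = Vt/C + R·V̇ + PEEP.
PIP = 405/101.2 + 2.0×1.0167 + 5 = 4.002 + 2.033 + 5 = 11.035 cmH2O.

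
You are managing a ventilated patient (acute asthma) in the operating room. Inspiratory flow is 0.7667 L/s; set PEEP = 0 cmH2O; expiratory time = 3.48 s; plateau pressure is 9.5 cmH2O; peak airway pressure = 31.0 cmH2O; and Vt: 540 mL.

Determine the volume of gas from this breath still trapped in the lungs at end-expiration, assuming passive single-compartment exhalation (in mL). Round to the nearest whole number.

61

R = (PIP − Pplat)/V̇ = (31.0 − 9.5) / 0.7667 = 21.5/0.7667 = 28.042 cmH2O·s/L.
C = Vt/(Pplat − PEEP) = 540.0 / (9.5 − 0) = 540.0/9.5 = 56.842 mL/cmH2O.
τ = R × C = 28.042 × 0.05684 L/cmH2O = 1.594 s.
Fraction remaining = e^(−Te/τ) = e^(−3.48/1.594) = 0.1127.
Trapped volume = 540.0 × 0.1127 = 60.858 mL.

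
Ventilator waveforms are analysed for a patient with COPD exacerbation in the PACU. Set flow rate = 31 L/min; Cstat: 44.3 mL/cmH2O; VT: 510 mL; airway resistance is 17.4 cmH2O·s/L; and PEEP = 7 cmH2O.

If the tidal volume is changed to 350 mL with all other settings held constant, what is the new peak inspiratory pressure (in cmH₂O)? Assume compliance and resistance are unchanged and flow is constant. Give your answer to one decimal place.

23.9

Flow: 31 L/min ÷ 60 = 0.5167 L/s.
PIP = Vt/C + R·V̇ + PEEP (constant-flow equation of motion).
Only the elastic term changes: ΔPIP = ΔVt / C = (350 − 510) / 44.3 = -3.612 cmH2O.
Original PIP = 510/44.3 + 17.4×0.5167 + 7 = 27.503 cmH2O; new PIP = 27.503 + (-3.612) = 23.891 cmH2O.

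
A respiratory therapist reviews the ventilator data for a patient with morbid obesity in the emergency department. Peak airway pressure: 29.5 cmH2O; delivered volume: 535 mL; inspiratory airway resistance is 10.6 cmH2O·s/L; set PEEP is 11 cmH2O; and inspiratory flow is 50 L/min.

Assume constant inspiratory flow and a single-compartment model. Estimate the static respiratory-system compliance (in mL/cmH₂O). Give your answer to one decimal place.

55.3

Flow: 50 L/min ÷ 60 = 0.8333 L/s.
Equation of motion (constant flow): PIP = Vt/C + R·V̇ + PEEP.
Vt/C = PIP − R·V̇ − PEEP = 29.5 − 10.6×0.8333 − 11 = 29.5 − 8.833 − 11 = 9.667 cmH2O.
C = Vt / 9.667 = 535 / 9.667 = 55.343 mL/cmH2O.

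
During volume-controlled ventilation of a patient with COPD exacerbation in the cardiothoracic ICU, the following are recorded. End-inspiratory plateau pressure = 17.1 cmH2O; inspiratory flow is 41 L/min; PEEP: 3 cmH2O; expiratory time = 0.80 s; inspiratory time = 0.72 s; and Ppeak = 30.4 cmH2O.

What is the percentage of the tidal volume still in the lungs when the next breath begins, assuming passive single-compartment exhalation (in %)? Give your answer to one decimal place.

Flow: 41 L/min ÷ 60 = 0.6833 L/s.
Vt = flow × Ti = 0.6833 L/s × 0.72 s × 1000 mL/L = 491.98 mL.
R = (PIP − Pplat)/V̇ = (30.4 − 17.1) / 0.6833 = 13.3/0.6833 = 19.464 cmH2O·s/L.
C = Vt/(Pplat − PEEP) = 491.98 / (17.1 − 3) = 491.98/14.1 = 34.892 mL/cmH2O.
τ = R × C = 19.464 × 0.03489 L/cmH2O = 0.6791 s.
Fraction remaining at end-expiration = e^(−Te/τ) = e^(−0.80/0.6791) = 0.3079 → 30.79%.

30.8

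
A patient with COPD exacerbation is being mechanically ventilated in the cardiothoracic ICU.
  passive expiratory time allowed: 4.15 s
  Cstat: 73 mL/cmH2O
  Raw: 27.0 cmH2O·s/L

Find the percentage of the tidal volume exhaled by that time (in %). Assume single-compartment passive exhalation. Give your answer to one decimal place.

τ = R × C = 27.0 × 73 mL/cmH2O = 27.0 × 0.073 L/cmH2O = 1.971 s.
Passive exhalation: V(t)/V₀ = e^(−t/τ) = e^(−4.15/1.971) = 0.1218.
Fraction exhaled = 1 − 0.1218 = 0.8782 → 87.82%.

87.8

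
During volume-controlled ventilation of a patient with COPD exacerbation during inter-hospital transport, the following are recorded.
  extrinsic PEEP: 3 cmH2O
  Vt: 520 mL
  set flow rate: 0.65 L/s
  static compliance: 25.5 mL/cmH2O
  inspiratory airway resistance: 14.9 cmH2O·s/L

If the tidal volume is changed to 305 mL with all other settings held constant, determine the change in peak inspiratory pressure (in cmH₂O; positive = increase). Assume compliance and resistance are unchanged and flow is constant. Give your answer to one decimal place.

-8.4

PIP = Vt/C + R·V̇ + PEEP (constant-flow equation of motion).
Only the elastic term changes: ΔPIP = ΔVt / C = (305 − 520) / 25.5 = -8.431 cmH2O.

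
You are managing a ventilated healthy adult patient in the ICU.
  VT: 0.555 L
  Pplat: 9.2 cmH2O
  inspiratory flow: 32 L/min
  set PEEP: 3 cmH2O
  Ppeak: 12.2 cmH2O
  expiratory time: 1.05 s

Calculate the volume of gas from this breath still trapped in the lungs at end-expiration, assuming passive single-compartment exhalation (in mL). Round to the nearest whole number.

Flow: 32 L/min ÷ 60 = 0.5333 L/s.
R = (PIP − Pplat)/V̇ = (12.2 − 9.2) / 0.5333 = 3.0/0.5333 = 5.625 cmH2O·s/L.
C = Vt/(Pplat − PEEP) = 555.0 / (9.2 − 3) = 555.0/6.2 = 89.516 mL/cmH2O.
τ = R × C = 5.625 × 0.08952 L/cmH2O = 0.5036 s.
Fraction remaining = e^(−Te/τ) = e^(−1.05/0.5036) = 0.1243.
Trapped volume = 555.0 × 0.1243 = 68.987 mL.

69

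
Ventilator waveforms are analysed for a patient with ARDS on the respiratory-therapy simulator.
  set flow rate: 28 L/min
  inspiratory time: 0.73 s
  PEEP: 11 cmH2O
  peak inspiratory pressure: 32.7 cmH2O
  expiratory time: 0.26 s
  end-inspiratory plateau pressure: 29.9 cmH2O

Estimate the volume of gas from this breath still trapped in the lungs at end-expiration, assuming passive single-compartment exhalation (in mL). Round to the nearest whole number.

31

Flow: 28 L/min ÷ 60 = 0.4667 L/s.
Vt = flow × Ti = 0.4667 L/s × 0.73 s × 1000 mL/L = 340.69 mL.
R = (PIP − Pplat)/V̇ = (32.7 − 29.9) / 0.4667 = 2.8/0.4667 = 6.0 cmH2O·s/L.
C = Vt/(Pplat − PEEP) = 340.69 / (29.9 − 11) = 340.69/18.9 = 18.026 mL/cmH2O.
τ = R × C = 6.0 × 0.01803 L/cmH2O = 0.1082 s.
Fraction remaining = e^(−Te/τ) = e^(−0.26/0.1082) = 0.09045.
Trapped volume = 340.69 × 0.09045 = 30.815 mL.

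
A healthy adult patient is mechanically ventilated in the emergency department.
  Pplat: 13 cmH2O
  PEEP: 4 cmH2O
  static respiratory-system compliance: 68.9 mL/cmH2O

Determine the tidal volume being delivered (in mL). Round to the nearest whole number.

620

Vt = Cstat × (Pplat − PEEP) = 68.9 × (13 − 4) = 68.9 × 9.0 = 620.1 mL.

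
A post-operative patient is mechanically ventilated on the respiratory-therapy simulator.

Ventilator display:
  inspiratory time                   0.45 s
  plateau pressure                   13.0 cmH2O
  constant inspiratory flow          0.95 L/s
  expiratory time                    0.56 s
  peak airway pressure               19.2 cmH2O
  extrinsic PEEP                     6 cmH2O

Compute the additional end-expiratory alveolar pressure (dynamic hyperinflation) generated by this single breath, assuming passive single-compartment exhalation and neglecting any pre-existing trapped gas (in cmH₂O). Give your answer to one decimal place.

1.7

Vt = flow × Ti = 0.95 L/s × 0.45 s × 1000 mL/L = 427.5 mL.
R = (PIP − Pplat)/V̇ = (19.2 − 13.0) / 0.95 = 6.2/0.95 = 6.526 cmH2O·s/L.
C = Vt/(Pplat − PEEP) = 427.5 / (13.0 − 6) = 427.5/7.0 = 61.071 mL/cmH2O.
τ = R × C = 6.526 × 0.06107 L/cmH2O = 0.3985 s.
Fraction remaining = e^(−Te/τ) = e^(−0.56/0.3985) = 0.2453; trapped volume = 427.5 × 0.2453 = 104.87 mL.
Additional alveolar pressure from trapping ≈ V_trapped / C = 104.87 / 61.071 = 1.717 cmH2O.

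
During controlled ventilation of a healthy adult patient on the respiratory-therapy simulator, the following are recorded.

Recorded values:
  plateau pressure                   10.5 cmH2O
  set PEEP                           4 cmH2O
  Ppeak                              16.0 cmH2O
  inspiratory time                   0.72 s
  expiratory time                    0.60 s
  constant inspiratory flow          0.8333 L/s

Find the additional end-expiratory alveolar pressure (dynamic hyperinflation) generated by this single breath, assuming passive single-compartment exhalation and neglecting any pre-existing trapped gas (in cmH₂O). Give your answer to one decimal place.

2.4

Vt = flow × Ti = 0.8333 L/s × 0.72 s × 1000 mL/L = 599.98 mL.
R = (PIP − Pplat)/V̇ = (16.0 − 10.5) / 0.8333 = 5.5/0.8333 = 6.6 cmH2O·s/L.
C = Vt/(Pplat − PEEP) = 599.98 / (10.5 − 4) = 599.98/6.5 = 92.305 mL/cmH2O.
τ = R × C = 6.6 × 0.09231 L/cmH2O = 0.6092 s.
Fraction remaining = e^(−Te/τ) = e^(−0.60/0.6092) = 0.3735; trapped volume = 599.98 × 0.3735 = 224.09 mL.
Additional alveolar pressure from trapping ≈ V_trapped / C = 224.09 / 92.305 = 2.428 cmH2O.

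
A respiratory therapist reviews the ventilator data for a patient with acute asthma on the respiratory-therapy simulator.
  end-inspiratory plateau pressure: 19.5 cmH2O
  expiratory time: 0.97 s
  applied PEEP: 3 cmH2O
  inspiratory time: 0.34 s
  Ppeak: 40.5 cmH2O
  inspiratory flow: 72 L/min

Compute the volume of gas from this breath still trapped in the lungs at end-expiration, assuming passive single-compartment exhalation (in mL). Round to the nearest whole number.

Flow: 72 L/min ÷ 60 = 1.2 L/s.
Vt = flow × Ti = 1.2 L/s × 0.34 s × 1000 mL/L = 408.0 mL.
R = (PIP − Pplat)/V̇ = (40.5 − 19.5) / 1.2 = 21.0/1.2 = 17.5 cmH2O·s/L.
C = Vt/(Pplat − PEEP) = 408.0 / (19.5 − 3) = 408.0/16.5 = 24.727 mL/cmH2O.
τ = R × C = 17.5 × 0.02473 L/cmH2O = 0.4328 s.
Fraction remaining = e^(−Te/τ) = e^(−0.97/0.4328) = 0.1063.
Trapped volume = 408.0 × 0.1063 = 43.37 mL.

43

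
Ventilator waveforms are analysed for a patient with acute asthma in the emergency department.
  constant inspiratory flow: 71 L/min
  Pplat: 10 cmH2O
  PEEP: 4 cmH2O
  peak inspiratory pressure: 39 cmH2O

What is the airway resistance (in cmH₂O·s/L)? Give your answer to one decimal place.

24.5

Flow: 71 L/min ÷ 60 = 1.1833 L/s.
Raw = (PIP − Pplat) / flow = (39 − 10) / 1.1833 = 29.0 / 1.1833 = 24.508 cmH2O·s/L.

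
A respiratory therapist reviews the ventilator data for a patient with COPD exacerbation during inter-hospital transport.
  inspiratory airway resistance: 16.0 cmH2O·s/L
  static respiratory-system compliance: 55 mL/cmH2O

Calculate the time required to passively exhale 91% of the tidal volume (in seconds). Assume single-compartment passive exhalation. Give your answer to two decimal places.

τ = R × C = 16.0 × 55 mL/cmH2O = 16.0 × 0.055 L/cmH2O = 0.88 s.
Exhaled fraction f = 1 − e^(−t/τ) → t = −τ·ln(1 − f) = −0.88·ln(0.09) = 2.119 s.

2.12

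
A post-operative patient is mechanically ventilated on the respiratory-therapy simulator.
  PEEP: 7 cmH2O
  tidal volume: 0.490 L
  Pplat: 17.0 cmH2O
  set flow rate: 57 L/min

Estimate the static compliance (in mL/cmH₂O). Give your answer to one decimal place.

49.0

Cstat = Vt / (Pplat − PEEP) = 490 / (17.0 − 7) = 490 / 10.0 = 49.0 mL/cmH2O.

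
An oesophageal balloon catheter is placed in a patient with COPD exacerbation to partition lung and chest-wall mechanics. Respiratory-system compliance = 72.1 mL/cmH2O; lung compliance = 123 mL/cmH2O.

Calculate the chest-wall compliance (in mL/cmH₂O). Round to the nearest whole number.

174

1/Ccw = 1/Crs − 1/CL.
1/Ccw = 1/72.1 − 1/123 = 0.00574.
Ccw = 174.22 mL/cmH2O.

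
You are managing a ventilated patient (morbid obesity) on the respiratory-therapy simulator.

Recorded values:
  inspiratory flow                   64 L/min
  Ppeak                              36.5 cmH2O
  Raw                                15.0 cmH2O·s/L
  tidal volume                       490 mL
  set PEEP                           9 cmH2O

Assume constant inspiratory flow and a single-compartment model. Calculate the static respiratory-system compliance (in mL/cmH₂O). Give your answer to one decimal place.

42.6

Flow: 64 L/min ÷ 60 = 1.0667 L/s.
Equation of motion (constant flow): PIP = Vt/C + R·V̇ + PEEP.
Vt/C = PIP − R·V̇ − PEEP = 36.5 − 15.0×1.0667 − 9 = 36.5 − 16.001 − 9 = 11.499 cmH2O.
C = Vt / 11.499 = 490 / 11.499 = 42.612 mL/cmH2O.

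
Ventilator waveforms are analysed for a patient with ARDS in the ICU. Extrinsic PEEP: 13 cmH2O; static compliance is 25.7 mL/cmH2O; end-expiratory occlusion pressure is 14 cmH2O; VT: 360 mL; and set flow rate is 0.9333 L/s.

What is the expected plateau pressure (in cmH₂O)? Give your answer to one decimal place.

End-expiratory occlusion gives total PEEP = 14 cmH2O (intrinsic PEEP = 14 − 13 = 1). Use total PEEP for the elastic gradient.
Pplat = PEEPtotal + Vt / Cstat = 14 + 360 / 25.7 = 14 + 14.008 = 28.008 cmH2O.

28.0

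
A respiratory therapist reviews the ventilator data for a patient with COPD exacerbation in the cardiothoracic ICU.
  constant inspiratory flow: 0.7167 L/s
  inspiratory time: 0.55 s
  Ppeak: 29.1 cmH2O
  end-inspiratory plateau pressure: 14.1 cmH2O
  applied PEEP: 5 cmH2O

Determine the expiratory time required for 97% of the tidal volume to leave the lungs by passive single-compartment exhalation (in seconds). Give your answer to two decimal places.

3.18

Vt = flow × Ti = 0.7167 L/s × 0.55 s × 1000 mL/L = 394.19 mL.
R = (PIP − Pplat)/V̇ = (29.1 − 14.1) / 0.7167 = 15.0/0.7167 = 20.929 cmH2O·s/L.
C = Vt/(Pplat − PEEP) = 394.19 / (14.1 − 5) = 394.19/9.1 = 43.318 mL/cmH2O.
τ = R × C = 20.929 × 0.04332 L/cmH2O = 0.9066 s.
t = −τ·ln(1 − 0.97) = −0.9066·ln(0.03) = 3.179 s.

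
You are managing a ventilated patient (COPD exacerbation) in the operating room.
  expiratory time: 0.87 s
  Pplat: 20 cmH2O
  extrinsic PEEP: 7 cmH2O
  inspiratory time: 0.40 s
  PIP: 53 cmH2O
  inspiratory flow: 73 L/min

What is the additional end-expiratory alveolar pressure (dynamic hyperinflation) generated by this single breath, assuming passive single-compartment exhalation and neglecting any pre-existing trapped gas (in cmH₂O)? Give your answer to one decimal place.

Flow: 73 L/min ÷ 60 = 1.2167 L/s.
Vt = flow × Ti = 1.2167 L/s × 0.40 s × 1000 mL/L = 486.68 mL.
R = (PIP − Pplat)/V̇ = (53 − 20) / 1.2167 = 33.0/1.2167 = 27.123 cmH2O·s/L.
C = Vt/(Pplat − PEEP) = 486.68 / (20 − 7) = 486.68/13.0 = 37.437 mL/cmH2O.
τ = R × C = 27.123 × 0.03744 L/cmH2O = 1.015 s.
Fraction remaining = e^(−Te/τ) = e^(−0.87/1.015) = 0.4244; trapped volume = 486.68 × 0.4244 = 206.55 mL.
Additional alveolar pressure from trapping ≈ V_trapped / C = 206.55 / 37.437 = 5.517 cmH2O.

5.5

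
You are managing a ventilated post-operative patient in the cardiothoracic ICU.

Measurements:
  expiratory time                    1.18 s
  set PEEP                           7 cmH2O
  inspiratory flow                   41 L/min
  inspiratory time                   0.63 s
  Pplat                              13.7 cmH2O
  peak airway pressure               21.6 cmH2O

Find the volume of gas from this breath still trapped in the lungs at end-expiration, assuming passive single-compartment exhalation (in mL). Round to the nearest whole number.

88

Flow: 41 L/min ÷ 60 = 0.6833 L/s.
Vt = flow × Ti = 0.6833 L/s × 0.63 s × 1000 mL/L = 430.48 mL.
R = (PIP − Pplat)/V̇ = (21.6 − 13.7) / 0.6833 = 7.9/0.6833 = 11.562 cmH2O·s/L.
C = Vt/(Pplat − PEEP) = 430.48 / (13.7 − 7) = 430.48/6.7 = 64.251 mL/cmH2O.
τ = R × C = 11.562 × 0.06425 L/cmH2O = 0.7429 s.
Fraction remaining = e^(−Te/τ) = e^(−1.18/0.7429) = 0.2043.
Trapped volume = 430.48 × 0.2043 = 87.947 mL.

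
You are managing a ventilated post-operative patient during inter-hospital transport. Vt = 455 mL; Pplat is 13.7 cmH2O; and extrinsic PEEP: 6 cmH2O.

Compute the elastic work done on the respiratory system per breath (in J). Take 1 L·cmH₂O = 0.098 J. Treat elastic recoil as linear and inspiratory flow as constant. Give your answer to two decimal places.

Elastic work ≈ ½ × (Pplat − PEEP) × Vt = 0.5 × (13.7 − 6) × 0.455 L = 0.5 × 7.7 × 0.455 = 1.752 L·cmH2O.
× 0.098 J/(L·cmH2O) → 0.1717 J.

0.17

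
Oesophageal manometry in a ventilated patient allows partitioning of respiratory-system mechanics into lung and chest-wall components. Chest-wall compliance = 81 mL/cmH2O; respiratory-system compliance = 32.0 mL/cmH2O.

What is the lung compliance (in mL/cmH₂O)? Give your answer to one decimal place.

1/CL = 1/Crs − 1/Ccw.
1/CL = 1/32.0 − 1/81 = 0.0189.
CL = 52.91 mL/cmH2O.

52.9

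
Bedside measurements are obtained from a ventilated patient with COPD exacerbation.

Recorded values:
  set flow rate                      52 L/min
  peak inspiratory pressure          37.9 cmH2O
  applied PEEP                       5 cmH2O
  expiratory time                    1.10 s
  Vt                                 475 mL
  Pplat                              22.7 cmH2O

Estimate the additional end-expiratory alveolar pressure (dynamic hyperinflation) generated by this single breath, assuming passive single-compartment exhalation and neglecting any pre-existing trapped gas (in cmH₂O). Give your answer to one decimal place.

Flow: 52 L/min ÷ 60 = 0.8667 L/s.
R = (PIP − Pplat)/V̇ = (37.9 − 22.7) / 0.8667 = 15.2/0.8667 = 17.538 cmH2O·s/L.
C = Vt/(Pplat − PEEP) = 475.0 / (22.7 − 5) = 475.0/17.7 = 26.836 mL/cmH2O.
τ = R × C = 17.538 × 0.02684 L/cmH2O = 0.4707 s.
Fraction remaining = e^(−Te/τ) = e^(−1.10/0.4707) = 0.09662; trapped volume = 475.0 × 0.09662 = 45.895 mL.
Additional alveolar pressure from trapping ≈ V_trapped / C = 45.895 / 26.836 = 1.71 cmH2O.

1.7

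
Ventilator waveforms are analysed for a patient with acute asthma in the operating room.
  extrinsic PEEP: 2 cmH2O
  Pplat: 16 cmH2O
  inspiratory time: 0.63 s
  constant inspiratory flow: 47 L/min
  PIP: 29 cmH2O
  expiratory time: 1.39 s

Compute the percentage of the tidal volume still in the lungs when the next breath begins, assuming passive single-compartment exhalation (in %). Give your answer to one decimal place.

9.3

Flow: 47 L/min ÷ 60 = 0.7833 L/s.
Vt = flow × Ti = 0.7833 L/s × 0.63 s × 1000 mL/L = 493.48 mL.
R = (PIP − Pplat)/V̇ = (29 − 16) / 0.7833 = 13.0/0.7833 = 16.596 cmH2O·s/L.
C = Vt/(Pplat − PEEP) = 493.48 / (16 − 2) = 493.48/14.0 = 35.249 mL/cmH2O.
τ = R × C = 16.596 × 0.03525 L/cmH2O = 0.585 s.
Fraction remaining at end-expiration = e^(−Te/τ) = e^(−1.39/0.585) = 0.09292 → 9.292%.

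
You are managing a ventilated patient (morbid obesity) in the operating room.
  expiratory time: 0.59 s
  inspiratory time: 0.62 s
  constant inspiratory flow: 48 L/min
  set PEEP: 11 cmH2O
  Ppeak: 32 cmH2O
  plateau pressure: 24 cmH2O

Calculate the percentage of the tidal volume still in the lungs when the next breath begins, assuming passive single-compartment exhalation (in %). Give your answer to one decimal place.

Flow: 48 L/min ÷ 60 = 0.8 L/s.
Vt = flow × Ti = 0.8 L/s × 0.62 s × 1000 mL/L = 496.0 mL.
R = (PIP − Pplat)/V̇ = (32 − 24) / 0.8 = 8.0/0.8 = 10.0 cmH2O·s/L.
C = Vt/(Pplat − PEEP) = 496.0 / (24 − 11) = 496.0/13.0 = 38.154 mL/cmH2O.
τ = R × C = 10.0 × 0.03815 L/cmH2O = 0.3815 s.
Fraction remaining at end-expiration = e^(−Te/τ) = e^(−0.59/0.3815) = 0.213 → 21.3%.

21.3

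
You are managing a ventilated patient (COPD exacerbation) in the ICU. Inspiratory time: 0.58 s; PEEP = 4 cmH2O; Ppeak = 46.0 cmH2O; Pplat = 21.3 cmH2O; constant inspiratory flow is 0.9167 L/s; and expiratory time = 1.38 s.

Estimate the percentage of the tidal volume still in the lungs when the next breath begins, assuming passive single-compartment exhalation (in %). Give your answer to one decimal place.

18.9

Vt = flow × Ti = 0.9167 L/s × 0.58 s × 1000 mL/L = 531.69 mL.
R = (PIP − Pplat)/V̇ = (46.0 − 21.3) / 0.9167 = 24.7/0.9167 = 26.944 cmH2O·s/L.
C = Vt/(Pplat − PEEP) = 531.69 / (21.3 − 4) = 531.69/17.3 = 30.734 mL/cmH2O.
τ = R × C = 26.944 × 0.03073 L/cmH2O = 0.828 s.
Fraction remaining at end-expiration = e^(−Te/τ) = e^(−1.38/0.828) = 0.1889 → 18.89%.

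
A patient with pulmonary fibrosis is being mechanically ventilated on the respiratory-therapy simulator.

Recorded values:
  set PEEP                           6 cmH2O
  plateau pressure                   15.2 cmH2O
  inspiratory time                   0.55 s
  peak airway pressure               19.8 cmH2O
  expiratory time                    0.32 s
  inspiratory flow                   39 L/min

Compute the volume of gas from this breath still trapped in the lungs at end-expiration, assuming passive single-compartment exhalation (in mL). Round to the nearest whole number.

Flow: 39 L/min ÷ 60 = 0.65 L/s.
Vt = flow × Ti = 0.65 L/s × 0.55 s × 1000 mL/L = 357.5 mL.
R = (PIP − Pplat)/V̇ = (19.8 − 15.2) / 0.65 = 4.6/0.65 = 7.077 cmH2O·s/L.
C = Vt/(Pplat − PEEP) = 357.5 / (15.2 − 6) = 357.5/9.2 = 38.859 mL/cmH2O.
τ = R × C = 7.077 × 0.03886 L/cmH2O = 0.275 s.
Fraction remaining = e^(−Te/τ) = e^(−0.32/0.275) = 0.3123.
Trapped volume = 357.5 × 0.3123 = 111.65 mL.

112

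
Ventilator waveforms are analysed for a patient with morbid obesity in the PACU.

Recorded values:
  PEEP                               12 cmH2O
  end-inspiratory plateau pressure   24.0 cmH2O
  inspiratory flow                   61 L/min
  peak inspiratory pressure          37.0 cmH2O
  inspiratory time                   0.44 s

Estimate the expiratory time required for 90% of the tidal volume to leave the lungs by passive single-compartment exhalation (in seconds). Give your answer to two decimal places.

1.10

Flow: 61 L/min ÷ 60 = 1.0167 L/s.
Vt = flow × Ti = 1.0167 L/s × 0.44 s × 1000 mL/L = 447.35 mL.
R = (PIP − Pplat)/V̇ = (37.0 − 24.0) / 1.0167 = 13.0/1.0167 = 12.786 cmH2O·s/L.
C = Vt/(Pplat − PEEP) = 447.35 / (24.0 − 12) = 447.35/12.0 = 37.279 mL/cmH2O.
τ = R × C = 12.786 × 0.03728 L/cmH2O = 0.4767 s.
t = −τ·ln(1 − 0.90) = −0.4767·ln(0.1) = 1.098 s.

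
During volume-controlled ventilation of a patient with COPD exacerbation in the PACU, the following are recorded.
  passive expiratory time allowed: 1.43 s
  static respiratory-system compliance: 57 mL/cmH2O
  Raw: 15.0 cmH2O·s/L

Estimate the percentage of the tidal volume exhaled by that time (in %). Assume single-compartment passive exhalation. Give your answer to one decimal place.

81.2

τ = R × C = 15.0 × 57 mL/cmH2O = 15.0 × 0.057 L/cmH2O = 0.855 s.
Passive exhalation: V(t)/V₀ = e^(−t/τ) = e^(−1.43/0.855) = 0.1878.
Fraction exhaled = 1 − 0.1878 = 0.8122 → 81.22%.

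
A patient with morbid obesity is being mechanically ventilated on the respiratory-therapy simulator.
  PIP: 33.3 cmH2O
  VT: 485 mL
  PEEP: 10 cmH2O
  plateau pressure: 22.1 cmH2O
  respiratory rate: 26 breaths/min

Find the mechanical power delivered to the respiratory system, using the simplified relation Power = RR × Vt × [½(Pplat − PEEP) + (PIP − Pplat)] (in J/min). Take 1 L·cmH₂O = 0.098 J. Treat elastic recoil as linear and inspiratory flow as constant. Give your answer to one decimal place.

21.3

Per-breath work = Vt × [½(Pplat−PEEP) + (PIP−Pplat)] = 0.485 × [0.5×12.1 + 11.2] = 0.485 × 17.25 = 8.366 L·cmH2O.
Power = 26 × 8.366 = 217.52 L·cmH2O/min.
× 0.098 J/(L·cmH2O) → 21.317 J/min.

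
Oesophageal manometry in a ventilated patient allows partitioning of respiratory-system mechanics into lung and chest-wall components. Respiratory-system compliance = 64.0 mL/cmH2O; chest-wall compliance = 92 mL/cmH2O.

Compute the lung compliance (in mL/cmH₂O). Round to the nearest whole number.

210

1/CL = 1/Crs − 1/Ccw.
1/CL = 1/64.0 − 1/92 = 0.004755.
CL = 210.3 mL/cmH2O.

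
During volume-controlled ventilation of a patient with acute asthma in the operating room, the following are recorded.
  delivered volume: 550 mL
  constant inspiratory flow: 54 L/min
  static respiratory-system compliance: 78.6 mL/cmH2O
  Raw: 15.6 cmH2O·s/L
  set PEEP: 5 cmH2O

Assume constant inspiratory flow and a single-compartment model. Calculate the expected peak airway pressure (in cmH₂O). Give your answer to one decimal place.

26.0

Flow: 54 L/min ÷ 60 = 0.9 L/s.
Equation of motion (constant flow): PIP = Vt/C + R·V̇ + PEEP.
PIP = 550/78.6 + 15.6×0.9 + 5 = 6.997 + 14.04 + 5 = 26.037 cmH2O.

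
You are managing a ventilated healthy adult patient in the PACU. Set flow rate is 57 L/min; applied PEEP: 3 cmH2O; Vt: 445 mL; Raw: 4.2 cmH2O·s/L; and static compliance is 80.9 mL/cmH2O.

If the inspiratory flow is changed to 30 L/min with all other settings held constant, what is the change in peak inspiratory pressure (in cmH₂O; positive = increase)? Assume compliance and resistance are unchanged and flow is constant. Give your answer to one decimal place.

Flow: 57 L/min ÷ 60 = 0.95 L/s.
New flow: 30 L/min ÷ 60 = 0.5 L/s.
PIP = Vt/C + R·V̇ + PEEP (constant-flow equation of motion).
Only the resistive term changes: ΔPIP = R × ΔV̇ = 4.2 × (0.5 − 0.95) = 4.2 × -0.45 = -1.89 cmH2O.

-1.9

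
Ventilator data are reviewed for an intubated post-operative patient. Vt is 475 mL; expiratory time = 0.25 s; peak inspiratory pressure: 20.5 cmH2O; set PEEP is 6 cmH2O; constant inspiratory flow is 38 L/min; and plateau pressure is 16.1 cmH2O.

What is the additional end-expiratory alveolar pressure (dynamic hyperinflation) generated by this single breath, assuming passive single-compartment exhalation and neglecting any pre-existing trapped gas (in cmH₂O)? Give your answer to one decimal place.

4.7

Flow: 38 L/min ÷ 60 = 0.6333 L/s.
R = (PIP − Pplat)/V̇ = (20.5 − 16.1) / 0.6333 = 4.4/0.6333 = 6.948 cmH2O·s/L.
C = Vt/(Pplat − PEEP) = 475.0 / (16.1 − 6) = 475.0/10.1 = 47.03 mL/cmH2O.
τ = R × C = 6.948 × 0.04703 L/cmH2O = 0.3268 s.
Fraction remaining = e^(−Te/τ) = e^(−0.25/0.3268) = 0.4653; trapped volume = 475.0 × 0.4653 = 221.02 mL.
Additional alveolar pressure from trapping ≈ V_trapped / C = 221.02 / 47.03 = 4.7 cmH2O.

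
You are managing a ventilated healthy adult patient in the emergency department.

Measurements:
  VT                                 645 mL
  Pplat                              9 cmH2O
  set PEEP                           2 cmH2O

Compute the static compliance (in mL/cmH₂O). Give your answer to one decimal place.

Cstat = Vt / (Pplat − PEEP) = 645 / (9 − 2) = 645 / 7.0 = 92.143 mL/cmH2O.

92.1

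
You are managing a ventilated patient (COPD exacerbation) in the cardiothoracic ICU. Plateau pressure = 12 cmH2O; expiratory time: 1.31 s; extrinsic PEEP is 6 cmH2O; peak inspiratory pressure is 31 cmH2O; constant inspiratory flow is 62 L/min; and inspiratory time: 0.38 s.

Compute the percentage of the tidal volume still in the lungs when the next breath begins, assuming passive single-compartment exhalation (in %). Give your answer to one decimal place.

33.7

Flow: 62 L/min ÷ 60 = 1.0333 L/s.
Vt = flow × Ti = 1.0333 L/s × 0.38 s × 1000 mL/L = 392.65 mL.
R = (PIP − Pplat)/V̇ = (31 − 12) / 1.0333 = 19.0/1.0333 = 18.388 cmH2O·s/L.
C = Vt/(Pplat − PEEP) = 392.65 / (12 − 6) = 392.65/6.0 = 65.442 mL/cmH2O.
τ = R × C = 18.388 × 0.06544 L/cmH2O = 1.203 s.
Fraction remaining at end-expiration = e^(−Te/τ) = e^(−1.31/1.203) = 0.3366 → 33.66%.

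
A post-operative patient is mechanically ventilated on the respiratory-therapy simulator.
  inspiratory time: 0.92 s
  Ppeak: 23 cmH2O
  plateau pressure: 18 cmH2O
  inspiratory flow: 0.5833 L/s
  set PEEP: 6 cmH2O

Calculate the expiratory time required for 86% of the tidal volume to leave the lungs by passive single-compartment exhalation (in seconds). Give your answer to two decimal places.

0.75

Vt = flow × Ti = 0.5833 L/s × 0.92 s × 1000 mL/L = 536.64 mL.
R = (PIP − Pplat)/V̇ = (23 − 18) / 0.5833 = 5.0/0.5833 = 8.572 cmH2O·s/L.
C = Vt/(Pplat − PEEP) = 536.64 / (18 − 6) = 536.64/12.0 = 44.72 mL/cmH2O.
τ = R × C = 8.572 × 0.04472 L/cmH2O = 0.3833 s.
t = −τ·ln(1 − 0.86) = −0.3833·ln(0.14) = 0.7536 s.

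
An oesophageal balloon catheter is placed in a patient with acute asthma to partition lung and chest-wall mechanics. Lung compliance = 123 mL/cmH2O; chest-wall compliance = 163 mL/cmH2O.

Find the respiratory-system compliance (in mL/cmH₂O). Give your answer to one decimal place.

Lung and chest wall are elastances in series: 1/Crs = 1/CL + 1/Ccw.
1/Crs = 1/123 + 1/163 = 0.01427.
Crs = 70.077 mL/cmH2O.

70.1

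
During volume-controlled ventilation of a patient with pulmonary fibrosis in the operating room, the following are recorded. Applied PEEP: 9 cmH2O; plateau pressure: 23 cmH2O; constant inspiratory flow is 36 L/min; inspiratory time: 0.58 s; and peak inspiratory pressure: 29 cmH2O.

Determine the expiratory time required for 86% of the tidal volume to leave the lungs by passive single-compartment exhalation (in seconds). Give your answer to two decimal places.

0.49

Flow: 36 L/min ÷ 60 = 0.6 L/s.
Vt = flow × Ti = 0.6 L/s × 0.58 s × 1000 mL/L = 348.0 mL.
R = (PIP − Pplat)/V̇ = (29 − 23) / 0.6 = 6.0/0.6 = 10.0 cmH2O·s/L.
C = Vt/(Pplat − PEEP) = 348.0 / (23 − 9) = 348.0/14.0 = 24.857 mL/cmH2O.
τ = R × C = 10.0 × 0.02486 L/cmH2O = 0.2486 s.
t = −τ·ln(1 − 0.86) = −0.2486·ln(0.14) = 0.4888 s.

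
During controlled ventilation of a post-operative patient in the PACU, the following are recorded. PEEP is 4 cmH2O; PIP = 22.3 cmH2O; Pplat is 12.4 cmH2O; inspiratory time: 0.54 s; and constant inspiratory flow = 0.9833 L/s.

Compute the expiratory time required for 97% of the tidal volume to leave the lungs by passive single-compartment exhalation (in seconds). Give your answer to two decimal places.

2.23

Vt = flow × Ti = 0.9833 L/s × 0.54 s × 1000 mL/L = 530.98 mL.
R = (PIP − Pplat)/V̇ = (22.3 − 12.4) / 0.9833 = 9.9/0.9833 = 10.068 cmH2O·s/L.
C = Vt/(Pplat − PEEP) = 530.98 / (12.4 − 4) = 530.98/8.4 = 63.212 mL/cmH2O.
τ = R × C = 10.068 × 0.06321 L/cmH2O = 0.6364 s.
t = −τ·ln(1 − 0.97) = −0.6364·ln(0.03) = 2.232 s.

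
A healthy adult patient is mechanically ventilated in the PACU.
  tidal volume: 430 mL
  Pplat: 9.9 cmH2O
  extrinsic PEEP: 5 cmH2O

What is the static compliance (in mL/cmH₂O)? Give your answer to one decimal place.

87.8

Cstat = Vt / (Pplat − PEEP) = 430 / (9.9 − 5) = 430 / 4.9 = 87.755 mL/cmH2O.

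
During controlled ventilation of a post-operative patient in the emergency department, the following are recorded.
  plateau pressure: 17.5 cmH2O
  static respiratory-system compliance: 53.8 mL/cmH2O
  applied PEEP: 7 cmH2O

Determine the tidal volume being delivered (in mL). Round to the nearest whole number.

Vt = Cstat × (Pplat − PEEP) = 53.8 × (17.5 − 7) = 53.8 × 10.5 = 564.9 mL.

565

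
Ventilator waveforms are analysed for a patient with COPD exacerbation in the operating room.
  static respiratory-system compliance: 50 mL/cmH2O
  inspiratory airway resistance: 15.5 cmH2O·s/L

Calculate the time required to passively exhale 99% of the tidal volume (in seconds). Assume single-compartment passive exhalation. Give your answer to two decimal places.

3.57

τ = R × C = 15.5 × 50 mL/cmH2O = 15.5 × 0.050 L/cmH2O = 0.775 s.
Exhaled fraction f = 1 − e^(−t/τ) → t = −τ·ln(1 − f) = −0.775·ln(0.01) = 3.569 s.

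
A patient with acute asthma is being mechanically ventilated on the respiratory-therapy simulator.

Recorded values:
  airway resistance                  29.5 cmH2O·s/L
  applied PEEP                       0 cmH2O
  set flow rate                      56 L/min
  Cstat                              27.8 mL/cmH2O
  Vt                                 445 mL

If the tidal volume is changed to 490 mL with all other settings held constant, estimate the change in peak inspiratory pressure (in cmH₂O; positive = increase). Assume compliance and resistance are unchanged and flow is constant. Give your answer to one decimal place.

1.6

PIP = Vt/C + R·V̇ + PEEP (constant-flow equation of motion).
Only the elastic term changes: ΔPIP = ΔVt / C = (490 − 445) / 27.8 = 1.619 cmH2O.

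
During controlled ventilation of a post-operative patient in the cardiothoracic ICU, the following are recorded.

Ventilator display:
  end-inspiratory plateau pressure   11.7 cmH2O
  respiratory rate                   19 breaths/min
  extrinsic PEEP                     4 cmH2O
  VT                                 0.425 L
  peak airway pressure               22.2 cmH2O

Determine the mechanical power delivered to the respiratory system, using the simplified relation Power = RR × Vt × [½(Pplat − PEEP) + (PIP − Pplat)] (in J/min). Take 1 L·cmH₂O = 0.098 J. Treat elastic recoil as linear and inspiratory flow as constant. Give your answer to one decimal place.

Per-breath work = Vt × [½(Pplat−PEEP) + (PIP−Pplat)] = 0.425 × [0.5×7.7 + 10.5] = 0.425 × 14.35 = 6.099 L·cmH2O.
Power = 19 × 6.099 = 115.88 L·cmH2O/min.
× 0.098 J/(L·cmH2O) → 11.356 J/min.

11.4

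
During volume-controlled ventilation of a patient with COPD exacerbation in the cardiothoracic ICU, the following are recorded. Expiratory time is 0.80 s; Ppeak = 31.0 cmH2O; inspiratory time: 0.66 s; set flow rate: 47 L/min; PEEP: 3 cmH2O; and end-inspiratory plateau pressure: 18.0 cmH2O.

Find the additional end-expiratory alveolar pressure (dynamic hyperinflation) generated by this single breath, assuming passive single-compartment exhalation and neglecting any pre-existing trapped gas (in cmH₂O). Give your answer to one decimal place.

3.7

Flow: 47 L/min ÷ 60 = 0.7833 L/s.
Vt = flow × Ti = 0.7833 L/s × 0.66 s × 1000 mL/L = 516.98 mL.
R = (PIP − Pplat)/V̇ = (31.0 − 18.0) / 0.7833 = 13.0/0.7833 = 16.596 cmH2O·s/L.
C = Vt/(Pplat − PEEP) = 516.98 / (18.0 − 3) = 516.98/15.0 = 34.465 mL/cmH2O.
τ = R × C = 16.596 × 0.03447 L/cmH2O = 0.5721 s.
Fraction remaining = e^(−Te/τ) = e^(−0.80/0.5721) = 0.247; trapped volume = 516.98 × 0.247 = 127.69 mL.
Additional alveolar pressure from trapping ≈ V_trapped / C = 127.69 / 34.465 = 3.705 cmH2O.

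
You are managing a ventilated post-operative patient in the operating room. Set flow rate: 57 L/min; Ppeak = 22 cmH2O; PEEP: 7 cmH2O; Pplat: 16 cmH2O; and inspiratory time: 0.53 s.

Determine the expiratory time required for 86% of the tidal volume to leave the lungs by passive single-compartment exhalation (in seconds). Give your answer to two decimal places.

0.69

Flow: 57 L/min ÷ 60 = 0.95 L/s.
Vt = flow × Ti = 0.95 L/s × 0.53 s × 1000 mL/L = 503.5 mL.
R = (PIP − Pplat)/V̇ = (22 − 16) / 0.95 = 6.0/0.95 = 6.316 cmH2O·s/L.
C = Vt/(Pplat − PEEP) = 503.5 / (16 − 7) = 503.5/9.0 = 55.944 mL/cmH2O.
τ = R × C = 6.316 × 0.05594 L/cmH2O = 0.3533 s.
t = −τ·ln(1 − 0.86) = −0.3533·ln(0.14) = 0.6946 s.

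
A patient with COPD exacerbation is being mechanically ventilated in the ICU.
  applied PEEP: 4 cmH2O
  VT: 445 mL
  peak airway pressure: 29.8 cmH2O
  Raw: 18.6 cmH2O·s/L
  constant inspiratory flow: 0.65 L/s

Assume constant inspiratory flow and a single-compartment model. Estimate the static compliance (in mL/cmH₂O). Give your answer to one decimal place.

Equation of motion (constant flow): PIP = Vt/C + R·V̇ + PEEP.
Vt/C = PIP − R·V̇ − PEEP = 29.8 − 18.6×0.65 − 4 = 29.8 − 12.09 − 4 = 13.71 cmH2O.
C = Vt / 13.71 = 445 / 13.71 = 32.458 mL/cmH2O.

32.5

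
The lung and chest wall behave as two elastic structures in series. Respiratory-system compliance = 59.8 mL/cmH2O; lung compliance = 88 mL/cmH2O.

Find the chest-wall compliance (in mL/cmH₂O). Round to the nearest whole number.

1/Ccw = 1/Crs − 1/CL.
1/Ccw = 1/59.8 − 1/88 = 0.005359.
Ccw = 186.6 mL/cmH2O.

187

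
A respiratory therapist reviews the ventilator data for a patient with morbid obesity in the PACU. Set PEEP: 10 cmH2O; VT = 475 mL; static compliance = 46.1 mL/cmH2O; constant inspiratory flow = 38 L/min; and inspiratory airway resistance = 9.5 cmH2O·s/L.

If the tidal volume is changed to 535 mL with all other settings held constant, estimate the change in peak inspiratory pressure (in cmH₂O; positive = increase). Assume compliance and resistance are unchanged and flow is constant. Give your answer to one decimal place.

1.3

PIP = Vt/C + R·V̇ + PEEP (constant-flow equation of motion).
Only the elastic term changes: ΔPIP = ΔVt / C = (535 − 475) / 46.1 = 1.302 cmH2O.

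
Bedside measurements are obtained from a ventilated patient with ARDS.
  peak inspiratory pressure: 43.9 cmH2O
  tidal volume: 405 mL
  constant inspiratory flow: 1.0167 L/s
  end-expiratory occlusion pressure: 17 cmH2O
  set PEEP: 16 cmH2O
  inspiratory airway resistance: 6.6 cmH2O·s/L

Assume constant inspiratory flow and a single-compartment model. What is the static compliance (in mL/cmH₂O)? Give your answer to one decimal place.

20.1

Total PEEP = 17 cmH2O (set 16 + intrinsic 1); this is the baseline alveolar pressure.
Equation of motion (constant flow): PIP = Vt/C + R·V̇ + PEEP.
Vt/C = PIP − R·V̇ − PEEP = 43.9 − 6.6×1.0167 − 17 = 43.9 − 6.71 − 17 = 20.19 cmH2O.
C = Vt / 20.19 = 405 / 20.19 = 20.059 mL/cmH2O.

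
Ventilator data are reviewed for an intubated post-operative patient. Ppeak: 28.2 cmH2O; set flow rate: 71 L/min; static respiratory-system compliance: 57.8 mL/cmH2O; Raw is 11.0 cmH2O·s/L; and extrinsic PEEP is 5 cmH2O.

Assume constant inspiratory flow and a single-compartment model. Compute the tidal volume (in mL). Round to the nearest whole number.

589

Flow: 71 L/min ÷ 60 = 1.1833 L/s.
Equation of motion (constant flow): PIP = Vt/C + R·V̇ + PEEP.
Vt/C = PIP − R·V̇ − PEEP = 28.2 − 13.016 − 5 = 10.184 cmH2O.
Vt = C × 10.184 = 57.8 × 10.184 = 588.64 mL.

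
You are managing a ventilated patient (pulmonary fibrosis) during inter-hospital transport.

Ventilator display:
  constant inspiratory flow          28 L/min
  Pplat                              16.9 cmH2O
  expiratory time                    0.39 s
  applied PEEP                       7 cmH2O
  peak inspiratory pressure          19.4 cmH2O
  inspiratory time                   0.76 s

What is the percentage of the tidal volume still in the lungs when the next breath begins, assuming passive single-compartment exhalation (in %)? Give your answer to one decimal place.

13.1

Flow: 28 L/min ÷ 60 = 0.4667 L/s.
Vt = flow × Ti = 0.4667 L/s × 0.76 s × 1000 mL/L = 354.69 mL.
R = (PIP − Pplat)/V̇ = (19.4 − 16.9) / 0.4667 = 2.5/0.4667 = 5.357 cmH2O·s/L.
C = Vt/(Pplat − PEEP) = 354.69 / (16.9 − 7) = 354.69/9.9 = 35.827 mL/cmH2O.
τ = R × C = 5.357 × 0.03583 L/cmH2O = 0.1919 s.
Fraction remaining at end-expiration = e^(−Te/τ) = e^(−0.39/0.1919) = 0.131 → 13.1%.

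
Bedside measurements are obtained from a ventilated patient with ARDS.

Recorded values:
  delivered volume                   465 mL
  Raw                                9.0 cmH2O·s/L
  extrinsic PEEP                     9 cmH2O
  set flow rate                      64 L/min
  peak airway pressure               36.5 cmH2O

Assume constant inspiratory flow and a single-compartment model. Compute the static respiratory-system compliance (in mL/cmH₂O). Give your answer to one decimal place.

26.0

Flow: 64 L/min ÷ 60 = 1.0667 L/s.
Equation of motion (constant flow): PIP = Vt/C + R·V̇ + PEEP.
Vt/C = PIP − R·V̇ − PEEP = 36.5 − 9.0×1.0667 − 9 = 36.5 − 9.6 − 9 = 17.9 cmH2O.
C = Vt / 17.9 = 465 / 17.9 = 25.978 mL/cmH2O.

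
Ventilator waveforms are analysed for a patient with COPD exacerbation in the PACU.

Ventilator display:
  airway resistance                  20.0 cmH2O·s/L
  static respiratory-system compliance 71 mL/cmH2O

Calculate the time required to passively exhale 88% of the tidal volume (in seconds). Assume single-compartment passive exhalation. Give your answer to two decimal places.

τ = R × C = 20.0 × 71 mL/cmH2O = 20.0 × 0.071 L/cmH2O = 1.42 s.
Exhaled fraction f = 1 − e^(−t/τ) → t = −τ·ln(1 − f) = −1.42·ln(0.12) = 3.011 s.

3.01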